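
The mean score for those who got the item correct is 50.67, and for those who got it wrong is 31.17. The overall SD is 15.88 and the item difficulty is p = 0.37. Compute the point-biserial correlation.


q = 1 - p = 0.63
rpb = ((M1 - M0) / SD) * sqrt(p * q)
rpb = ((50.67 - 31.17) / 15.88) * sqrt(0.37 * 0.63)
rpb = 0.5929

0.5929


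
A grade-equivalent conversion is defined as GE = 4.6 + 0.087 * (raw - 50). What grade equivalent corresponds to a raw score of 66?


raw - median = 66 - 50 = 16
slope * diff = 0.087 * 16 = 1.392
GE = 4.6 + 1.392
GE = 5.992

5.992


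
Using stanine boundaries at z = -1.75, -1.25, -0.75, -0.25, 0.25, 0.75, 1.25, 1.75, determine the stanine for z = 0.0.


Stanine boundaries: [-1.75, -1.25, -0.75, -0.25, 0.25, 0.75, 1.25, 1.75]
z = 0.0
Check each boundary:
  z >= -1.75 -> could be stanine 2
  z >= -1.25 -> could be stanine 3
  z >= -0.75 -> could be stanine 4
  z >= -0.25 -> could be stanine 5
  z < 0.25
  z < 0.75
  z < 1.25
  z < 1.75
Highest qualifying boundary gives stanine = 5

5


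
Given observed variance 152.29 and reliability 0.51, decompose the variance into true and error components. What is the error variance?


var_true = rxx * var_obs = 0.51 * 152.29 = 77.6679
var_error = var_obs - var_true
var_error = 152.29 - 77.6679
var_error = 74.6221

74.6221


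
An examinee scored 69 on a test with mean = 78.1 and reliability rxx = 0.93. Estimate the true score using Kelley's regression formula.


T_est = rxx * X + (1 - rxx) * mean
T_est = 0.93 * 69 + 0.07 * 78.1
T_est = 64.17 + 5.467
T_est = 69.637

69.637


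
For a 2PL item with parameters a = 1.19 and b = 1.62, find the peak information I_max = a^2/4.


For 2PL, max info at theta = b = 1.62
I_max = a^2 / 4 = 1.19^2 / 4
= 1.4161 / 4
I_max = 0.354

0.354


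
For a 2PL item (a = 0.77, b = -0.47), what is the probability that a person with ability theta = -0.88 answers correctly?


a*(theta - b) = 0.77 * (-0.88 - -0.47) = -0.3157
exp(--0.3157) = 1.3712
P = 1 / (1 + 1.3712)
P = 0.4217

0.4217


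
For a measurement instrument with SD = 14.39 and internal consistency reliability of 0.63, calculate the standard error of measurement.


SEM = SD * sqrt(1 - rxx)
SEM = 14.39 * sqrt(1 - 0.63)
SEM = 14.39 * sqrt(0.37) = 14.39 * 0.608276
SEM = 8.7531

8.7531


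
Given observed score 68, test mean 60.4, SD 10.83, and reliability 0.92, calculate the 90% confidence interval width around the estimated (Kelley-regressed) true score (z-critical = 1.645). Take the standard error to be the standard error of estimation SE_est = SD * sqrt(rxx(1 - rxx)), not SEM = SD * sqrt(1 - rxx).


True score estimate = 0.92*68 + 0.08*60.4 = 67.392
SE_est = SD * sqrt(rxx * (1 - rxx)) = 10.83 * sqrt(0.92 * 0.08) = 10.83 * sqrt(0.0736) = 2.938105
CI = T_est +/- z * SE_est, so width = 2 * z * SE_est = 2 * 1.645 * 2.938105
Width = 9.6664

9.6664


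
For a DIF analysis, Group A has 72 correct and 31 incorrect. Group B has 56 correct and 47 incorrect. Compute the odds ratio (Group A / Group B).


Odds_A = 72/31 = 2.3226
Odds_B = 56/47 = 1.1915
OR = Odds_A / Odds_B = 2.3226 / 1.1915
Exactly, OR = (72 * 47) / (31 * 56) = 3384 / 1736
OR = 1.9493

1.9493


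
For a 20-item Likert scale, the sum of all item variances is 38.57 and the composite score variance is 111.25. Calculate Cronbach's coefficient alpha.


alpha = (k/(k-1)) * (1 - sum(si^2)/s_total^2)
= (20/19) * (1 - 38.57/111.25)
alpha = 0.6877

0.6877


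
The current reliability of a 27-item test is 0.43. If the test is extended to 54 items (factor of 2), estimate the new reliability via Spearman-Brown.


r_new = (n * rxx) / (1 + (n-1) * rxx)
r_new = (2 * 0.43) / (1 + 1 * 0.43)
r_new = 0.86 / 1.43
r_new = 0.6014

0.6014


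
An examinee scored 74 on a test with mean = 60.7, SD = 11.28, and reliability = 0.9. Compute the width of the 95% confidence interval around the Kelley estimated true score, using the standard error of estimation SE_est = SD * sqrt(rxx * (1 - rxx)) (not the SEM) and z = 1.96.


True score estimate = 0.9*74 + 0.1*60.7 = 72.67
SE_est = SD * sqrt(rxx * (1 - rxx)) = 11.28 * sqrt(0.9 * 0.1) = 11.28 * sqrt(0.09) = 3.384
CI = T_est +/- z * SE_est, so width = 2 * z * SE_est = 2 * 1.96 * 3.384
Width = 13.2653

13.2653


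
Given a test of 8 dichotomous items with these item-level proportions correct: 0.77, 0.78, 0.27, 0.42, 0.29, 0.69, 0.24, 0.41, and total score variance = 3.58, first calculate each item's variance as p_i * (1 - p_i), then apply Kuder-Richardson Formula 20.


For each item, compute p_i * q_i:
  Item 1: 0.77 * 0.23 = 0.1771
  Item 2: 0.78 * 0.22 = 0.1716
  Item 3: 0.27 * 0.73 = 0.1971
  Item 4: 0.42 * 0.58 = 0.2436
  Item 5: 0.29 * 0.71 = 0.2059
  Item 6: 0.69 * 0.31 = 0.2139
  Item 7: 0.24 * 0.76 = 0.1824
  Item 8: 0.41 * 0.59 = 0.2419
Sum(p_i * q_i) = 0.1771 + 0.1716 + 0.1971 + 0.2436 + 0.2059 + 0.2139 + 0.1824 + 0.2419 = 1.6335
KR-20 = (k/(k-1)) * (1 - Sum(p_i*q_i) / Var_total)
= (8/7) * (1 - 1.6335/3.58)
= 1.1429 * 0.5437
KR-20 = 0.6214

0.6214


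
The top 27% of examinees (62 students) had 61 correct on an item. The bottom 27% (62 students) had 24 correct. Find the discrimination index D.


p_upper = 61/62 = 0.9839
p_lower = 24/62 = 0.3871
D = 0.9839 - 0.3871 = 0.5968

0.5968


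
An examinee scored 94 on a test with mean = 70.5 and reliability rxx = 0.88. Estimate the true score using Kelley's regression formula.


T_est = rxx * X + (1 - rxx) * mean
T_est = 0.88 * 94 + 0.12 * 70.5
T_est = 82.72 + 8.46
T_est = 91.18

91.18


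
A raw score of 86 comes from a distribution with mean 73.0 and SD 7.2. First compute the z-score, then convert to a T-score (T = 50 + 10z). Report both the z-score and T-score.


z = (X - mean) / SD = (86 - 73.0) / 7.2
z = 13.0 / 7.2
z = 1.8056
T-score = T = 50 + 10z
Carry z at full precision (z = 13.0 / 7.2) into the conversion:
T-score = 50 + 10 * (13.0 / 7.2) = 50 + 130 / 7.2
T-score = 50 + 18.0556
T-score = 68.0556

68.0556


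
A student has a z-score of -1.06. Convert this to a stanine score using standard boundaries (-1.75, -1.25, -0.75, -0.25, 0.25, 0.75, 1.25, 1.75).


Stanine boundaries: [-1.75, -1.25, -0.75, -0.25, 0.25, 0.75, 1.25, 1.75]
z = -1.06
Check each boundary:
  z >= -1.75 -> could be stanine 2
  z >= -1.25 -> could be stanine 3
  z < -0.75
  z < -0.25
  z < 0.25
  z < 0.75
  z < 1.25
  z < 1.75
Highest qualifying boundary gives stanine = 3

3


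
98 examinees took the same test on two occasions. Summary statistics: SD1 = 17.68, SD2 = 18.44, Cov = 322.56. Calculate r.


r = cov(X,Y) / (SD_X * SD_Y)
r = 322.56 / (17.68 * 18.44)
r = 322.56 / 326.0192
r = 0.9894

0.9894


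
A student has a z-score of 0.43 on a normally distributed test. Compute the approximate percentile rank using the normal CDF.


CDF(z) = 0.5 * (1 + erf(z/sqrt(2)))
erf(0.3041) = 0.3328
CDF = 0.6664
Percentile rank = 0.6664 * 100 = 66.64

66.64


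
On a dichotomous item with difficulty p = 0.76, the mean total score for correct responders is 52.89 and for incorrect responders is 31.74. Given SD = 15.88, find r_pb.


q = 1 - p = 0.24
rpb = ((M1 - M0) / SD) * sqrt(p * q)
rpb = ((52.89 - 31.74) / 15.88) * sqrt(0.76 * 0.24)
rpb = 0.5688

0.5688


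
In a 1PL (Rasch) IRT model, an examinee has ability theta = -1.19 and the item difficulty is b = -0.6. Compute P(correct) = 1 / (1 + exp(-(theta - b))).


theta - b = -1.19 - -0.6 = -0.59
exp(-(theta - b)) = exp(0.59) = 1.804
P = 1 / (1 + 1.804)
P = 0.3566

0.3566


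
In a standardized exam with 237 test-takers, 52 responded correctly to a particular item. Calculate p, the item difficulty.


Item difficulty p = number correct / total examinees
p = 52 / 237
p = 0.2194

0.2194


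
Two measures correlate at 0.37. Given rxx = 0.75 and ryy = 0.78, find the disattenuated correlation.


r_corrected = rxy / sqrt(rxx * ryy)
= 0.37 / sqrt(0.75 * 0.78)
= 0.37 / sqrt(0.585)
= 0.37 / 0.764853
r_corrected = 0.4838

0.4838


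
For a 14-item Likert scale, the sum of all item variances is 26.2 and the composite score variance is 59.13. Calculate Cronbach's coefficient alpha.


alpha = (k/(k-1)) * (1 - sum(si^2)/s_total^2)
= (14/13) * (1 - 26.2/59.13)
alpha = 0.5997

0.5997


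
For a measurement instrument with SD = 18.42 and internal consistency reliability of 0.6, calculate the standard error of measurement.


SEM = SD * sqrt(1 - rxx)
SEM = 18.42 * sqrt(1 - 0.6)
SEM = 18.42 * sqrt(0.4) = 18.42 * 0.632456
SEM = 11.6498

11.6498


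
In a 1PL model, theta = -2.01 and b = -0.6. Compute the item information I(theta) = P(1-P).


P = 1/(1+exp(-(-2.01--0.6))) = 0.1962
I = P*(1-P) = 0.1962 * 0.8038
I = 0.1577

0.1577


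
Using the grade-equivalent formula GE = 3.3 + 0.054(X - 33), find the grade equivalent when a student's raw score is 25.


raw - median = 25 - 33 = -8
slope * diff = 0.054 * -8 = -0.432
GE = 3.3 + -0.432
GE = 2.868

2.868


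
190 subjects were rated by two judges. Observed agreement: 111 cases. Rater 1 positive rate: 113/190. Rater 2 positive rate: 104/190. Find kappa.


P_o = 111/190 = 0.584211
P_e = (113*104 + 77*86) / 36100 = 0.508975
kappa = (P_o - P_e) / (1 - P_e)
kappa = (0.584211 - 0.508975) / (1 - 0.508975)
kappa = 0.1532

0.1532


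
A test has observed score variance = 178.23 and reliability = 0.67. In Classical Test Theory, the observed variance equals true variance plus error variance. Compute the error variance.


var_true = rxx * var_obs = 0.67 * 178.23 = 119.4141
var_error = var_obs - var_true
var_error = 178.23 - 119.4141
var_error = 58.8159

58.8159


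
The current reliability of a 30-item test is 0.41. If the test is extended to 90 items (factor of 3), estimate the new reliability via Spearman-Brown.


r_new = (n * rxx) / (1 + (n-1) * rxx)
r_new = (3 * 0.41) / (1 + 2 * 0.41)
r_new = 1.23 / 1.82
r_new = 0.6758

0.6758


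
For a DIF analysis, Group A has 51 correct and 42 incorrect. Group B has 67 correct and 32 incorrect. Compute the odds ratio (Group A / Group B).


Odds_A = 51/42 = 1.2143
Odds_B = 67/32 = 2.0938
OR = Odds_A / Odds_B = 1.2143 / 2.0938
Exactly, OR = (51 * 32) / (42 * 67) = 1632 / 2814
OR = 0.58

0.58


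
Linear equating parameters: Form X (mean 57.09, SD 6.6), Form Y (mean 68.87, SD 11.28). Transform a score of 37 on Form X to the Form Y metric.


slope = SD_Y / SD_X = 11.28 / 6.6 ~ 1.7091
intercept = mean_Y - slope * mean_X = 68.87 - (11.28 / 6.6) * 57.09 ~ -28.702
Y = slope * X + intercept. To avoid rounding drift from the rounded slope/intercept, evaluate the equivalent form Y = mean_Y + SD_Y * (X - mean_X) / SD_X at full precision:
Y = 68.87 + 11.28 * (37 - 57.09) / 6.6
Y = 68.87 - 11.28 * 20.09 / 6.6
Y = 68.87 - 226.6152 / 6.6
Y = 68.87 - 34.3356
Y = 34.5344

34.5344


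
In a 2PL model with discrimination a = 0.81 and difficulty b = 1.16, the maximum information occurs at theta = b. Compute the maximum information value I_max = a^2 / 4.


For 2PL, max info at theta = b = 1.16
I_max = a^2 / 4 = 0.81^2 / 4
= 0.6561 / 4
I_max = 0.164

0.164


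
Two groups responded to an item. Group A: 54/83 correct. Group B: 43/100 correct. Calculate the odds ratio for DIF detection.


Odds_A = 54/29 = 1.8621
Odds_B = 43/57 = 0.7544
OR = Odds_A / Odds_B = 1.8621 / 0.7544
Exactly, OR = (54 * 57) / (29 * 43) = 3078 / 1247
OR = 2.4683

2.4683


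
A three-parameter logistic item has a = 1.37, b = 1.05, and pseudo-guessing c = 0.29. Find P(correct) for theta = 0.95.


logit = 1.37*(0.95 - 1.05) = -0.137
P* = 1/(1 + exp(--0.137)) = 0.4658
P = 0.29 + (1 - 0.29) * 0.4658
P = 0.6207

0.6207


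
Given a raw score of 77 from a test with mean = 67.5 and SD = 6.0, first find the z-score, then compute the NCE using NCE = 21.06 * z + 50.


z = (X - mean) / SD = (77 - 67.5) / 6.0
z = 9.5 / 6.0
z = 1.5833
NCE = NCE = 21.06z + 50
Carry z at full precision (z = 9.5 / 6.0) into the conversion:
NCE = 21.06 * (9.5 / 6.0) + 50 = 200.07 / 6.0 + 50
NCE = 33.345 + 50
NCE = 83.345

83.345


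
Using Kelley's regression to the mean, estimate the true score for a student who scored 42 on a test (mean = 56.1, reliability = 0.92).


T_est = rxx * X + (1 - rxx) * mean
T_est = 0.92 * 42 + 0.08 * 56.1
T_est = 38.64 + 4.488
T_est = 43.128

43.128


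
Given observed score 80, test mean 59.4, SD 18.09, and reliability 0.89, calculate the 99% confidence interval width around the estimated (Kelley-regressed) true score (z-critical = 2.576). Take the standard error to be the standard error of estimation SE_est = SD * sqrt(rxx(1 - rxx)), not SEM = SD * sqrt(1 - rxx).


True score estimate = 0.89*80 + 0.11*59.4 = 77.734
SE_est = SD * sqrt(rxx * (1 - rxx)) = 18.09 * sqrt(0.89 * 0.11) = 18.09 * sqrt(0.0979) = 5.660176
CI = T_est +/- z * SE_est, so width = 2 * z * SE_est = 2 * 2.576 * 5.660176
Width = 29.1612

29.1612


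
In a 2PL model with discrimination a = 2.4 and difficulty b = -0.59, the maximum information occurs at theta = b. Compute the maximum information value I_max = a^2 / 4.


For 2PL, max info at theta = b = -0.59
I_max = a^2 / 4 = 2.4^2 / 4
= 5.76 / 4
I_max = 1.44

1.44


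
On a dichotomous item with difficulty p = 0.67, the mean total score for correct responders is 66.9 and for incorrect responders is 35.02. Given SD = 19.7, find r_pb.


q = 1 - p = 0.33
rpb = ((M1 - M0) / SD) * sqrt(p * q)
rpb = ((66.9 - 35.02) / 19.7) * sqrt(0.67 * 0.33)
rpb = 0.7609

0.7609


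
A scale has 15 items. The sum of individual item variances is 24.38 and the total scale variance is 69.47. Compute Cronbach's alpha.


alpha = (k/(k-1)) * (1 - sum(si^2)/s_total^2)
= (15/14) * (1 - 24.38/69.47)
alpha = 0.6954

0.6954


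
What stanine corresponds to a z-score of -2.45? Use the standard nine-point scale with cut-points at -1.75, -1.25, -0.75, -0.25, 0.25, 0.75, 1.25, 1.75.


Stanine boundaries: [-1.75, -1.25, -0.75, -0.25, 0.25, 0.75, 1.25, 1.75]
z = -2.45
Check each boundary:
  z < -1.75
  z < -1.25
  z < -0.75
  z < -0.25
  z < 0.25
  z < 0.75
  z < 1.25
  z < 1.75
Highest qualifying boundary gives stanine = 1

1


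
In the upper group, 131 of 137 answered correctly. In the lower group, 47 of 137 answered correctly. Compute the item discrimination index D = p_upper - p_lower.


p_upper = 131/137 = 0.9562
p_lower = 47/137 = 0.3431
D = 0.9562 - 0.3431 = 0.6131

0.6131


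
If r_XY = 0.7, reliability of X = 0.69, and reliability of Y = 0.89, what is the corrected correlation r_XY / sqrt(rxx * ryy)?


r_corrected = rxy / sqrt(rxx * ryy)
= 0.7 / sqrt(0.69 * 0.89)
= 0.7 / sqrt(0.6141)
= 0.7 / 0.783645
r_corrected = 0.8933

0.8933


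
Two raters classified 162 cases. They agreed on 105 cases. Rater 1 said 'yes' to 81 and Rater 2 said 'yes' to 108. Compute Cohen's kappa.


P_o = 105/162 = 0.648148
P_e = (81*108 + 81*54) / 26244 = 0.5
kappa = (P_o - P_e) / (1 - P_e)
kappa = (0.648148 - 0.5) / (1 - 0.5)
kappa = 0.2963

0.2963


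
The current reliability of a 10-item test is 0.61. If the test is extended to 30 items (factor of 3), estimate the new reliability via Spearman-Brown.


r_new = (n * rxx) / (1 + (n-1) * rxx)
r_new = (3 * 0.61) / (1 + 2 * 0.61)
r_new = 1.83 / 2.22
r_new = 0.8243

0.8243


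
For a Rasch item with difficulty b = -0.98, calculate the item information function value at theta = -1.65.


P = 1/(1+exp(-(-1.65--0.98))) = 0.3385
I = P*(1-P) = 0.3385 * 0.6615
I = 0.2239

0.2239


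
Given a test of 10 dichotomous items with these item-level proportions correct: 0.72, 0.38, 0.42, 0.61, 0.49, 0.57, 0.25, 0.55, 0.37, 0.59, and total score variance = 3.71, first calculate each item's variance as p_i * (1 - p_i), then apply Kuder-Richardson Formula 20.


For each item, compute p_i * q_i:
  Item 1: 0.72 * 0.28 = 0.2016
  Item 2: 0.38 * 0.62 = 0.2356
  Item 3: 0.42 * 0.58 = 0.2436
  Item 4: 0.61 * 0.39 = 0.2379
  Item 5: 0.49 * 0.51 = 0.2499
  Item 6: 0.57 * 0.43 = 0.2451
  Item 7: 0.25 * 0.75 = 0.1875
  Item 8: 0.55 * 0.45 = 0.2475
  Item 9: 0.37 * 0.63 = 0.2331
  Item 10: 0.59 * 0.41 = 0.2419
Sum(p_i * q_i) = 0.2016 + 0.2356 + 0.2436 + 0.2379 + 0.2499 + 0.2451 + 0.1875 + 0.2475 + 0.2331 + 0.2419 = 2.3237
KR-20 = (k/(k-1)) * (1 - Sum(p_i*q_i) / Var_total)
= (10/9) * (1 - 2.3237/3.71)
= 1.1111 * 0.3737
KR-20 = 0.4152

0.4152


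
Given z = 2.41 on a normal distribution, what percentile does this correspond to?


CDF(z) = 0.5 * (1 + erf(z/sqrt(2)))
erf(1.7041) = 0.984
CDF = 0.992
Percentile rank = 0.992 * 100 = 99.2

99.2


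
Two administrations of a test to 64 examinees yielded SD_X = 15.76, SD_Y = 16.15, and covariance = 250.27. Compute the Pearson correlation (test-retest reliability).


r = cov(X,Y) / (SD_X * SD_Y)
r = 250.27 / (15.76 * 16.15)
r = 250.27 / 254.524
r = 0.9833

0.9833


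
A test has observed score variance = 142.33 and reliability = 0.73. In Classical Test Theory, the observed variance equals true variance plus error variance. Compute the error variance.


var_true = rxx * var_obs = 0.73 * 142.33 = 103.9009
var_error = var_obs - var_true
var_error = 142.33 - 103.9009
var_error = 38.4291

38.4291


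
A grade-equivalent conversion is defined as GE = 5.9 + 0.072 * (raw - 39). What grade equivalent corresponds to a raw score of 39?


raw - median = 39 - 39 = 0
slope * diff = 0.072 * 0 = 0.0
GE = 5.9 + 0.0
GE = 5.9

5.9


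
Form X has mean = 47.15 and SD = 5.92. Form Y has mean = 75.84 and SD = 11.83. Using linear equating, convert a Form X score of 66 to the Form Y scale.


slope = SD_Y / SD_X = 11.83 / 5.92 ~ 1.9983
intercept = mean_Y - slope * mean_X = 75.84 - (11.83 / 5.92) * 47.15 ~ -18.3804
Y = slope * X + intercept. To avoid rounding drift from the rounded slope/intercept, evaluate the equivalent form Y = mean_Y + SD_Y * (X - mean_X) / SD_X at full precision:
Y = 75.84 + 11.83 * (66 - 47.15) / 5.92
Y = 75.84 + 11.83 * 18.85 / 5.92
Y = 75.84 + 222.9955 / 5.92
Y = 75.84 + 37.6682
Y = 113.5082

113.5082


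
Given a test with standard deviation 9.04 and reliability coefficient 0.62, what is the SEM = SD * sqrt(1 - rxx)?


SEM = SD * sqrt(1 - rxx)
SEM = 9.04 * sqrt(1 - 0.62)
SEM = 9.04 * sqrt(0.38) = 9.04 * 0.616441
SEM = 5.5726

5.5726


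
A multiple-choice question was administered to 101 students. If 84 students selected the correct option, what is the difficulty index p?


Item difficulty p = number correct / total examinees
p = 84 / 101
p = 0.8317

0.8317


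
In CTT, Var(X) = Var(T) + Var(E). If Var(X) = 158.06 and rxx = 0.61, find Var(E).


var_true = rxx * var_obs = 0.61 * 158.06 = 96.4166
var_error = var_obs - var_true
var_error = 158.06 - 96.4166
var_error = 61.6434

61.6434


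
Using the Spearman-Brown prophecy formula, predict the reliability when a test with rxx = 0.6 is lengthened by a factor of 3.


r_new = (n * rxx) / (1 + (n-1) * rxx)
r_new = (3 * 0.6) / (1 + 2 * 0.6)
r_new = 1.8 / 2.2
r_new = 0.8182

0.8182


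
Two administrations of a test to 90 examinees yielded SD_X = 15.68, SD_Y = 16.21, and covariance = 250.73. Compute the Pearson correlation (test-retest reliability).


r = cov(X,Y) / (SD_X * SD_Y)
r = 250.73 / (15.68 * 16.21)
r = 250.73 / 254.1728
r = 0.9865

0.9865


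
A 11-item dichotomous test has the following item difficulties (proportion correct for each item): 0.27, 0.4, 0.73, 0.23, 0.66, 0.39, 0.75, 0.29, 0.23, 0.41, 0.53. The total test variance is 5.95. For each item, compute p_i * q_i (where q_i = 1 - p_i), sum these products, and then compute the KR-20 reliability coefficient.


For each item, compute p_i * q_i:
  Item 1: 0.27 * 0.73 = 0.1971
  Item 2: 0.4 * 0.6 = 0.24
  Item 3: 0.73 * 0.27 = 0.1971
  Item 4: 0.23 * 0.77 = 0.1771
  Item 5: 0.66 * 0.34 = 0.2244
  Item 6: 0.39 * 0.61 = 0.2379
  Item 7: 0.75 * 0.25 = 0.1875
  Item 8: 0.29 * 0.71 = 0.2059
  Item 9: 0.23 * 0.77 = 0.1771
  Item 10: 0.41 * 0.59 = 0.2419
  Item 11: 0.53 * 0.47 = 0.2491
Sum(p_i * q_i) = 0.1971 + 0.24 + 0.1971 + 0.1771 + 0.2244 + 0.2379 + 0.1875 + 0.2059 + 0.1771 + 0.2419 + 0.2491 = 2.3351
KR-20 = (k/(k-1)) * (1 - Sum(p_i*q_i) / Var_total)
= (11/10) * (1 - 2.3351/5.95)
= 1.1 * 0.6075
KR-20 = 0.6683

0.6683


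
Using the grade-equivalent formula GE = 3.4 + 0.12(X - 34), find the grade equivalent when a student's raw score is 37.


raw - median = 37 - 34 = 3
slope * diff = 0.12 * 3 = 0.36
GE = 3.4 + 0.36
GE = 3.76

3.76


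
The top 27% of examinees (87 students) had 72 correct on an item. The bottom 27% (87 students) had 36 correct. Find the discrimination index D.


p_upper = 72/87 = 0.8276
p_lower = 36/87 = 0.4138
D = 0.8276 - 0.4138 = 0.4138

0.4138


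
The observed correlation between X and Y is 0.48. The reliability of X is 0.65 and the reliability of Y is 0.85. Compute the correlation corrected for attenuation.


r_corrected = rxy / sqrt(rxx * ryy)
= 0.48 / sqrt(0.65 * 0.85)
= 0.48 / sqrt(0.5525)
= 0.48 / 0.743303
r_corrected = 0.6458

0.6458


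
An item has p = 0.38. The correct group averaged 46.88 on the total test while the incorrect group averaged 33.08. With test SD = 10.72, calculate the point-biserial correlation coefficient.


q = 1 - p = 0.62
rpb = ((M1 - M0) / SD) * sqrt(p * q)
rpb = ((46.88 - 33.08) / 10.72) * sqrt(0.38 * 0.62)
rpb = 0.6248

0.6248


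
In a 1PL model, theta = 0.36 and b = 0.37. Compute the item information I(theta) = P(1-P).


P = 1/(1+exp(-(0.36-0.37))) = 0.4975
I = P*(1-P) = 0.4975 * 0.5025
I = 0.25

0.25


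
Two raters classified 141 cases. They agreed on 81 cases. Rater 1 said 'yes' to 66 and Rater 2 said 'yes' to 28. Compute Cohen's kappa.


P_o = 81/141 = 0.574468
P_e = (66*28 + 75*113) / 19881 = 0.519239
kappa = (P_o - P_e) / (1 - P_e)
kappa = (0.574468 - 0.519239) / (1 - 0.519239)
kappa = 0.1149

0.1149


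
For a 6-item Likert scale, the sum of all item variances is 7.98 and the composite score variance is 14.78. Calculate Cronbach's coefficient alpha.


alpha = (k/(k-1)) * (1 - sum(si^2)/s_total^2)
= (6/5) * (1 - 7.98/14.78)
alpha = 0.5521

0.5521


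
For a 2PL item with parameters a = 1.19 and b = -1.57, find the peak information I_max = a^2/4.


For 2PL, max info at theta = b = -1.57
I_max = a^2 / 4 = 1.19^2 / 4
= 1.4161 / 4
I_max = 0.354

0.354


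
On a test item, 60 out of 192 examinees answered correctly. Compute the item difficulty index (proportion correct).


Item difficulty p = number correct / total examinees
p = 60 / 192
p = 0.3125

0.3125


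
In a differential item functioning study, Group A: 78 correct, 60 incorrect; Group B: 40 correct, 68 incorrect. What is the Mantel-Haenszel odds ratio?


Odds_A = 78/60 = 1.3
Odds_B = 40/68 = 0.5882
OR = Odds_A / Odds_B = 1.3 / 0.5882
Exactly, OR = (78 * 68) / (60 * 40) = 5304 / 2400
OR = 2.21

2.21


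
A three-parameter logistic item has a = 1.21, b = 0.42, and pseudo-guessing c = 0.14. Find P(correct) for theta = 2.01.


logit = 1.21*(2.01 - 0.42) = 1.9239
P* = 1/(1 + exp(-1.9239)) = 0.8726
P = 0.14 + (1 - 0.14) * 0.8726
P = 0.8904

0.8904


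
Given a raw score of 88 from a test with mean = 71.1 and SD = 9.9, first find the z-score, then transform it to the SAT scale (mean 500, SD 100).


z = (X - mean) / SD = (88 - 71.1) / 9.9
z = 16.9 / 9.9
z = 1.7071
SAT-scale = SAT = 500 + 100z
Carry z at full precision (z = 16.9 / 9.9) into the conversion:
SAT-scale = 500 + 100 * (16.9 / 9.9) = 500 + 1690 / 9.9
SAT-scale = 500 + 170.7071
SAT-scale = 670.7071

670.7071


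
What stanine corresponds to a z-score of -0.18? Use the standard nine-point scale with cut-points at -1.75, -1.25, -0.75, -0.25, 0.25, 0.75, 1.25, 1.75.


Stanine boundaries: [-1.75, -1.25, -0.75, -0.25, 0.25, 0.75, 1.25, 1.75]
z = -0.18
Check each boundary:
  z >= -1.75 -> could be stanine 2
  z >= -1.25 -> could be stanine 3
  z >= -0.75 -> could be stanine 4
  z >= -0.25 -> could be stanine 5
  z < 0.25
  z < 0.75
  z < 1.25
  z < 1.75
Highest qualifying boundary gives stanine = 5

5


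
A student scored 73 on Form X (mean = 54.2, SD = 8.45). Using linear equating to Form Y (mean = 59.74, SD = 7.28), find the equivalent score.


slope = SD_Y / SD_X = 7.28 / 8.45 ~ 0.8615
intercept = mean_Y - slope * mean_X = 59.74 - (7.28 / 8.45) * 54.2 ~ 13.0446
Y = slope * X + intercept. To avoid rounding drift from the rounded slope/intercept, evaluate the equivalent form Y = mean_Y + SD_Y * (X - mean_X) / SD_X at full precision:
Y = 59.74 + 7.28 * (73 - 54.2) / 8.45
Y = 59.74 + 7.28 * 18.8 / 8.45
Y = 59.74 + 136.864 / 8.45
Y = 59.74 + 16.1969
Y = 75.9369

75.9369


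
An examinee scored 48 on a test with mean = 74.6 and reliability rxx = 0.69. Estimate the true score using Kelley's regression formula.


T_est = rxx * X + (1 - rxx) * mean
T_est = 0.69 * 48 + 0.31 * 74.6
T_est = 33.12 + 23.126
T_est = 56.246

56.246


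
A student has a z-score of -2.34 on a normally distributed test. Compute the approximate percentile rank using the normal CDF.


CDF(z) = 0.5 * (1 + erf(z/sqrt(2)))
erf(-1.6546) = -0.9807
CDF = 0.0096
Percentile rank = 0.0096 * 100 = 0.96

0.96


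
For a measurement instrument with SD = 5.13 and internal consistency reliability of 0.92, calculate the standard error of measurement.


SEM = SD * sqrt(1 - rxx)
SEM = 5.13 * sqrt(1 - 0.92)
SEM = 5.13 * sqrt(0.08) = 5.13 * 0.282843
SEM = 1.451

1.451


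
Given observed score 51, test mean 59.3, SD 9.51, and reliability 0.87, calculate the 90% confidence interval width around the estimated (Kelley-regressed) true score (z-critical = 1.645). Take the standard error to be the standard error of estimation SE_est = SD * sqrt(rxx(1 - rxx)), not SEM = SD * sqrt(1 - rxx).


True score estimate = 0.87*51 + 0.13*59.3 = 52.079
SE_est = SD * sqrt(rxx * (1 - rxx)) = 9.51 * sqrt(0.87 * 0.13) = 9.51 * sqrt(0.1131) = 3.198246
CI = T_est +/- z * SE_est, so width = 2 * z * SE_est = 2 * 1.645 * 3.198246
Width = 10.5222

10.5222


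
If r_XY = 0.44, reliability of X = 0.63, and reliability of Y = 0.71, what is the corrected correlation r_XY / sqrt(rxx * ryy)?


r_corrected = rxy / sqrt(rxx * ryy)
= 0.44 / sqrt(0.63 * 0.71)
= 0.44 / sqrt(0.4473)
= 0.44 / 0.668805
r_corrected = 0.6579

0.6579


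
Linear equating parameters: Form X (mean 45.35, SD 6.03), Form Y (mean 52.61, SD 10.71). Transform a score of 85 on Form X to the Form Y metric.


slope = SD_Y / SD_X = 10.71 / 6.03 ~ 1.7761
intercept = mean_Y - slope * mean_X = 52.61 - (10.71 / 6.03) * 45.35 ~ -27.937
Y = slope * X + intercept. To avoid rounding drift from the rounded slope/intercept, evaluate the equivalent form Y = mean_Y + SD_Y * (X - mean_X) / SD_X at full precision:
Y = 52.61 + 10.71 * (85 - 45.35) / 6.03
Y = 52.61 + 10.71 * 39.65 / 6.03
Y = 52.61 + 424.6515 / 6.03
Y = 52.61 + 70.4231
Y = 123.0331

123.0331


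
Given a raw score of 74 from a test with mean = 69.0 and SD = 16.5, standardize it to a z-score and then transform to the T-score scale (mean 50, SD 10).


z = (X - mean) / SD = (74 - 69.0) / 16.5
z = 5.0 / 16.5
z = 0.303
T-score = T = 50 + 10z
Carry z at full precision (z = 5.0 / 16.5) into the conversion:
T-score = 50 + 10 * (5.0 / 16.5) = 50 + 50 / 16.5
T-score = 50 + 3.0303
T-score = 53.0303

53.0303


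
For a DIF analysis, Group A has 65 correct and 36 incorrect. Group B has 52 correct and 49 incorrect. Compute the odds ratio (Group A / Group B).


Odds_A = 65/36 = 1.8056
Odds_B = 52/49 = 1.0612
OR = Odds_A / Odds_B = 1.8056 / 1.0612
Exactly, OR = (65 * 49) / (36 * 52) = 3185 / 1872
OR = 1.7014

1.7014


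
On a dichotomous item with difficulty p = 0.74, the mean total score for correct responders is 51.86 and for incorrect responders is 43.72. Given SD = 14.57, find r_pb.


q = 1 - p = 0.26
rpb = ((M1 - M0) / SD) * sqrt(p * q)
rpb = ((51.86 - 43.72) / 14.57) * sqrt(0.74 * 0.26)
rpb = 0.2451

0.2451


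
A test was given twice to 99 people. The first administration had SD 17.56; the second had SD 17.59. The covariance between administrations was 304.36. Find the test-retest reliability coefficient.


r = cov(X,Y) / (SD_X * SD_Y)
r = 304.36 / (17.56 * 17.59)
r = 304.36 / 308.8804
r = 0.9854

0.9854


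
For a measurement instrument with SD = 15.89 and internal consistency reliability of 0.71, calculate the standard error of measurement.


SEM = SD * sqrt(1 - rxx)
SEM = 15.89 * sqrt(1 - 0.71)
SEM = 15.89 * sqrt(0.29) = 15.89 * 0.538516
SEM = 8.557

8.557


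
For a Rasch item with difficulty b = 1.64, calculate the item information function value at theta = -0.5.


P = 1/(1+exp(-(-0.5-1.64))) = 0.1053
I = P*(1-P) = 0.1053 * 0.8947
I = 0.0942

0.0942


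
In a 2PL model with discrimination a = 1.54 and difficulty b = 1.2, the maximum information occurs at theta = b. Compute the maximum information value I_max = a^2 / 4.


For 2PL, max info at theta = b = 1.2
I_max = a^2 / 4 = 1.54^2 / 4
= 2.3716 / 4
I_max = 0.5929

0.5929


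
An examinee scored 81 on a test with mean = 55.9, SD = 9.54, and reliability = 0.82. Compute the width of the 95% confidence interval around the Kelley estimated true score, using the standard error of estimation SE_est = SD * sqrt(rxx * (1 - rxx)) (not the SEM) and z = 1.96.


True score estimate = 0.82*81 + 0.18*55.9 = 76.482
SE_est = SD * sqrt(rxx * (1 - rxx)) = 9.54 * sqrt(0.82 * 0.18) = 9.54 * sqrt(0.1476) = 3.665148
CI = T_est +/- z * SE_est, so width = 2 * z * SE_est = 2 * 1.96 * 3.665148
Width = 14.3674

14.3674


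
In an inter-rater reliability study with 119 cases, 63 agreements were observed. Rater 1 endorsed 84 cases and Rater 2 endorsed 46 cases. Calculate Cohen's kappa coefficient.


P_o = 63/119 = 0.529412
P_e = (84*46 + 35*73) / 14161 = 0.453287
kappa = (P_o - P_e) / (1 - P_e)
kappa = (0.529412 - 0.453287) / (1 - 0.453287)
kappa = 0.1392

0.1392


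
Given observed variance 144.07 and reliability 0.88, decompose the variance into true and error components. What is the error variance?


var_true = rxx * var_obs = 0.88 * 144.07 = 126.7816
var_error = var_obs - var_true
var_error = 144.07 - 126.7816
var_error = 17.2884

17.2884


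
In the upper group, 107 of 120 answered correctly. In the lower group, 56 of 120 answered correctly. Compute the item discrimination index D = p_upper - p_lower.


p_upper = 107/120 = 0.8917
p_lower = 56/120 = 0.4667
D = 0.8917 - 0.4667 = 0.425

0.425


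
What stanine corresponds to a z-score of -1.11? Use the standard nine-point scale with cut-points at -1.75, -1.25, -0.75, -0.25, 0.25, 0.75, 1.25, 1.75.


Stanine boundaries: [-1.75, -1.25, -0.75, -0.25, 0.25, 0.75, 1.25, 1.75]
z = -1.11
Check each boundary:
  z >= -1.75 -> could be stanine 2
  z >= -1.25 -> could be stanine 3
  z < -0.75
  z < -0.25
  z < 0.25
  z < 0.75
  z < 1.25
  z < 1.75
Highest qualifying boundary gives stanine = 3

3


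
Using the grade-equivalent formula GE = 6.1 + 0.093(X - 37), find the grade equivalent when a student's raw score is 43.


raw - median = 43 - 37 = 6
slope * diff = 0.093 * 6 = 0.558
GE = 6.1 + 0.558
GE = 6.658

6.658


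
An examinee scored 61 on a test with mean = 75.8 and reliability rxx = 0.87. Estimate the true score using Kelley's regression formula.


T_est = rxx * X + (1 - rxx) * mean
T_est = 0.87 * 61 + 0.13 * 75.8
T_est = 53.07 + 9.854
T_est = 62.924

62.924


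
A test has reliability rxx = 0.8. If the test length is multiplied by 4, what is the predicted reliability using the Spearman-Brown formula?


r_new = (n * rxx) / (1 + (n-1) * rxx)
r_new = (4 * 0.8) / (1 + 3 * 0.8)
r_new = 3.2 / 3.4
r_new = 0.9412

0.9412


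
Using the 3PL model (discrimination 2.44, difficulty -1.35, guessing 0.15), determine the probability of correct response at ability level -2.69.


logit = 2.44*(-2.69 - -1.35) = -3.2696
P* = 1/(1 + exp(--3.2696)) = 0.0366
P = 0.15 + (1 - 0.15) * 0.0366
P = 0.1811

0.1811


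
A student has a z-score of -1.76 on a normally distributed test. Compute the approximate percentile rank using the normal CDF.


CDF(z) = 0.5 * (1 + erf(z/sqrt(2)))
erf(-1.2445) = -0.9216
CDF = 0.0392
Percentile rank = 0.0392 * 100 = 3.92

3.92


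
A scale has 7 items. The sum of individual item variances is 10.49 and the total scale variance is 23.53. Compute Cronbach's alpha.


alpha = (k/(k-1)) * (1 - sum(si^2)/s_total^2)
= (7/6) * (1 - 10.49/23.53)
alpha = 0.6466

0.6466


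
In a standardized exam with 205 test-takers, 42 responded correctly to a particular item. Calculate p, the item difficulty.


Item difficulty p = number correct / total examinees
p = 42 / 205
p = 0.2049

0.2049


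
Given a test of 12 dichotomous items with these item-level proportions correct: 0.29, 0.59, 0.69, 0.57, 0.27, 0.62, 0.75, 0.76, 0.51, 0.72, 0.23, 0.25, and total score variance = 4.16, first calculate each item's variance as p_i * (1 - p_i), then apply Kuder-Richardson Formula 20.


For each item, compute p_i * q_i:
  Item 1: 0.29 * 0.71 = 0.2059
  Item 2: 0.59 * 0.41 = 0.2419
  Item 3: 0.69 * 0.31 = 0.2139
  Item 4: 0.57 * 0.43 = 0.2451
  Item 5: 0.27 * 0.73 = 0.1971
  Item 6: 0.62 * 0.38 = 0.2356
  Item 7: 0.75 * 0.25 = 0.1875
  Item 8: 0.76 * 0.24 = 0.1824
  Item 9: 0.51 * 0.49 = 0.2499
  Item 10: 0.72 * 0.28 = 0.2016
  Item 11: 0.23 * 0.77 = 0.1771
  Item 12: 0.25 * 0.75 = 0.1875
Sum(p_i * q_i) = 0.2059 + 0.2419 + 0.2139 + 0.2451 + 0.1971 + 0.2356 + 0.1875 + 0.1824 + 0.2499 + 0.2016 + 0.1771 + 0.1875 = 2.5255
KR-20 = (k/(k-1)) * (1 - Sum(p_i*q_i) / Var_total)
= (12/11) * (1 - 2.5255/4.16)
= 1.0909 * 0.3929
KR-20 = 0.4286

0.4286


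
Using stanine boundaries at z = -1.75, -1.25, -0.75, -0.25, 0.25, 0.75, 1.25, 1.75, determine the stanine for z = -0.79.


Stanine boundaries: [-1.75, -1.25, -0.75, -0.25, 0.25, 0.75, 1.25, 1.75]
z = -0.79
Check each boundary:
  z >= -1.75 -> could be stanine 2
  z >= -1.25 -> could be stanine 3
  z < -0.75
  z < -0.25
  z < 0.25
  z < 0.75
  z < 1.25
  z < 1.75
Highest qualifying boundary gives stanine = 3

3


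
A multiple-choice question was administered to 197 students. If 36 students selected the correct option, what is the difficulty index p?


Item difficulty p = number correct / total examinees
p = 36 / 197
p = 0.1827

0.1827


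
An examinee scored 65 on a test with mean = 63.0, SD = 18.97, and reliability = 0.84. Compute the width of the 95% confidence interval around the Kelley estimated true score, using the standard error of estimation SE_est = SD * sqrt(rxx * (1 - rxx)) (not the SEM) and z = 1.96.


True score estimate = 0.84*65 + 0.16*63.0 = 64.68
SE_est = SD * sqrt(rxx * (1 - rxx)) = 18.97 * sqrt(0.84 * 0.16) = 18.97 * sqrt(0.1344) = 6.954517
CI = T_est +/- z * SE_est, so width = 2 * z * SE_est = 2 * 1.96 * 6.954517
Width = 27.2617

27.2617


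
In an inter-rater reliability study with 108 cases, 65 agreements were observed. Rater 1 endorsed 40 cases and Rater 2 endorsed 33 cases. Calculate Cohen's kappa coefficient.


P_o = 65/108 = 0.601852
P_e = (40*33 + 68*75) / 11664 = 0.550412
kappa = (P_o - P_e) / (1 - P_e)
kappa = (0.601852 - 0.550412) / (1 - 0.550412)
kappa = 0.1144

0.1144


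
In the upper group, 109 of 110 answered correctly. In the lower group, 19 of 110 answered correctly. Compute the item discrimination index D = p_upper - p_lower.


p_upper = 109/110 = 0.9909
p_lower = 19/110 = 0.1727
D = 0.9909 - 0.1727 = 0.8182

0.8182


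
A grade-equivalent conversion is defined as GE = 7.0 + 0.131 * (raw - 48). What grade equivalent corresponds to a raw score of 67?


raw - median = 67 - 48 = 19
slope * diff = 0.131 * 19 = 2.489
GE = 7.0 + 2.489
GE = 9.489

9.489


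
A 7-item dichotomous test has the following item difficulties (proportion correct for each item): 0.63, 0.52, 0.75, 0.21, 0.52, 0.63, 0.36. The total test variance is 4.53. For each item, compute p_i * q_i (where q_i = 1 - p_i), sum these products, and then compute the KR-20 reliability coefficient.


For each item, compute p_i * q_i:
  Item 1: 0.63 * 0.37 = 0.2331
  Item 2: 0.52 * 0.48 = 0.2496
  Item 3: 0.75 * 0.25 = 0.1875
  Item 4: 0.21 * 0.79 = 0.1659
  Item 5: 0.52 * 0.48 = 0.2496
  Item 6: 0.63 * 0.37 = 0.2331
  Item 7: 0.36 * 0.64 = 0.2304
Sum(p_i * q_i) = 0.2331 + 0.2496 + 0.1875 + 0.1659 + 0.2496 + 0.2331 + 0.2304 = 1.5492
KR-20 = (k/(k-1)) * (1 - Sum(p_i*q_i) / Var_total)
= (7/6) * (1 - 1.5492/4.53)
= 1.1667 * 0.658
KR-20 = 0.7677

0.7677


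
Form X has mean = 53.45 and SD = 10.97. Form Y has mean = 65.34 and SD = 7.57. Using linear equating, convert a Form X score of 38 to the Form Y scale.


slope = SD_Y / SD_X = 7.57 / 10.97 ~ 0.6901
intercept = mean_Y - slope * mean_X = 65.34 - (7.57 / 10.97) * 53.45 ~ 28.4561
Y = slope * X + intercept. To avoid rounding drift from the rounded slope/intercept, evaluate the equivalent form Y = mean_Y + SD_Y * (X - mean_X) / SD_X at full precision:
Y = 65.34 + 7.57 * (38 - 53.45) / 10.97
Y = 65.34 - 7.57 * 15.45 / 10.97
Y = 65.34 - 116.9565 / 10.97
Y = 65.34 - 10.6615
Y = 54.6785

54.6785


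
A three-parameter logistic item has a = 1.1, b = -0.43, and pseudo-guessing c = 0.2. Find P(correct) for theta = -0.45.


logit = 1.1*(-0.45 - -0.43) = -0.022
P* = 1/(1 + exp(--0.022)) = 0.4945
P = 0.2 + (1 - 0.2) * 0.4945
P = 0.5956

0.5956


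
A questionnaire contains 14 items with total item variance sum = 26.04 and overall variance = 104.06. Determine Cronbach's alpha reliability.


alpha = (k/(k-1)) * (1 - sum(si^2)/s_total^2)
= (14/13) * (1 - 26.04/104.06)
alpha = 0.8074

0.8074


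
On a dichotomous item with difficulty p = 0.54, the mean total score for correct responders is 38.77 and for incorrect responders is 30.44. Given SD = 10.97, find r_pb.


q = 1 - p = 0.46
rpb = ((M1 - M0) / SD) * sqrt(p * q)
rpb = ((38.77 - 30.44) / 10.97) * sqrt(0.54 * 0.46)
rpb = 0.3785

0.3785


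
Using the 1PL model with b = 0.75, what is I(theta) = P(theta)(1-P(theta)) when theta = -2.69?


P = 1/(1+exp(-(-2.69-0.75))) = 0.0311
I = P*(1-P) = 0.0311 * 0.9689
I = 0.0301

0.0301


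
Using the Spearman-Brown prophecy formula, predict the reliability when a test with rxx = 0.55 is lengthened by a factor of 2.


r_new = (n * rxx) / (1 + (n-1) * rxx)
r_new = (2 * 0.55) / (1 + 1 * 0.55)
r_new = 1.1 / 1.55
r_new = 0.7097

0.7097


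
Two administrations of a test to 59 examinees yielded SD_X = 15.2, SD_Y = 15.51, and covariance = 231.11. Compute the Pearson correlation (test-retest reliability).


r = cov(X,Y) / (SD_X * SD_Y)
r = 231.11 / (15.2 * 15.51)
r = 231.11 / 235.752
r = 0.9803

0.9803


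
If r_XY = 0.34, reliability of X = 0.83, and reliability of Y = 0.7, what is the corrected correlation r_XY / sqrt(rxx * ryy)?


r_corrected = rxy / sqrt(rxx * ryy)
= 0.34 / sqrt(0.83 * 0.7)
= 0.34 / sqrt(0.581)
= 0.34 / 0.762234
r_corrected = 0.4461

0.4461


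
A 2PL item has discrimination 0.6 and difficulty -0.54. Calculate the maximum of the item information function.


For 2PL, max info at theta = b = -0.54
I_max = a^2 / 4 = 0.6^2 / 4
= 0.36 / 4
I_max = 0.09

0.09


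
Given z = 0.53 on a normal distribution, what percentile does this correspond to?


CDF(z) = 0.5 * (1 + erf(z/sqrt(2)))
erf(0.3748) = 0.4039
CDF = 0.7019
Percentile rank = 0.7019 * 100 = 70.19

70.19


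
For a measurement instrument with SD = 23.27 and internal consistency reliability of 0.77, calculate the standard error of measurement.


SEM = SD * sqrt(1 - rxx)
SEM = 23.27 * sqrt(1 - 0.77)
SEM = 23.27 * sqrt(0.23) = 23.27 * 0.479583
SEM = 11.1599

11.1599


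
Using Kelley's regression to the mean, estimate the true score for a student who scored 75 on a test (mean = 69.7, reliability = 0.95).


T_est = rxx * X + (1 - rxx) * mean
T_est = 0.95 * 75 + 0.05 * 69.7
T_est = 71.25 + 3.485
T_est = 74.735

74.735


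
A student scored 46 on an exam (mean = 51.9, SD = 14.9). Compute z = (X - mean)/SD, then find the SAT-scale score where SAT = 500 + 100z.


z = (X - mean) / SD = (46 - 51.9) / 14.9
z = -5.9 / 14.9
z = -0.396
SAT-scale = SAT = 500 + 100z
Carry z at full precision (z = -5.9 / 14.9) into the conversion:
SAT-scale = 500 + 100 * (-5.9 / 14.9) = 500 + -590 / 14.9
SAT-scale = 500 + -39.5973
SAT-scale = 460.4027

460.4027
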